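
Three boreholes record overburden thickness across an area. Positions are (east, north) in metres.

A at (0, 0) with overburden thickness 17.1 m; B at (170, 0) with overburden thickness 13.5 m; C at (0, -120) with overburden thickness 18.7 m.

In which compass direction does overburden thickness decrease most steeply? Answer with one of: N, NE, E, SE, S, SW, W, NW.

∂d/∂x = (13.5 − 17.1) / (170 − 0) = -0.02118
∂d/∂y = (18.7 − 17.1) / (-120 − 0) = -0.01333
Steepest decrease is along −∇f = (+0.02118 E, +0.01333 N) → northeast.

NE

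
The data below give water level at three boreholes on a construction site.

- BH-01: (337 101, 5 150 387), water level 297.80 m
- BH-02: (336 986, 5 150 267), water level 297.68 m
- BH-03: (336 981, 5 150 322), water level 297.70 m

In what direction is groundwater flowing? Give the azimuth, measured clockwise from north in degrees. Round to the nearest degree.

235°

With h = a·x + b·y + c and BH-01 as origin, the differences give:
  (-115)·a + (-120)·b = -0.12
  (-120)·a + (-65)·b = -0.10
Eliminate b (×(-65) and ×(-120), subtract): -6925·a = -4.200 → a = ∂h/∂x = +0.0006065
Back-substitute: b = ∂h/∂y = +0.0004188.
Flow direction (−∇h) has components (-0.0006065 E, -0.0004188 N).
Azimuth = atan2(E, N) = atan2(-0.0006065, -0.0004188) = 235.4° ≈ 235°.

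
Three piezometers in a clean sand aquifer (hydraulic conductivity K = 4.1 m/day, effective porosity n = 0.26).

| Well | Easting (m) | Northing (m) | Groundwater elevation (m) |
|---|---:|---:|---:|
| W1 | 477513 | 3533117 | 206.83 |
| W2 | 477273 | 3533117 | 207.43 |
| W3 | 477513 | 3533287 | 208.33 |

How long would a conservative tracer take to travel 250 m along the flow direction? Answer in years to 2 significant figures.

∂h/∂x = (207.43 − 206.83) / (477273 − 477513) = -0.002500
∂h/∂y = (208.33 − 206.83) / (3533287 − 3533117) = +0.008824
|∇h| = √(-0.002500² + 0.008824²) = 0.009171
Seepage velocity v = K·i/n = 4.1 × 0.009171 / 0.26 = 0.1446 m/day.
t = 250 / 0.1446 = 1729 days = 4.73 years.

4.7 years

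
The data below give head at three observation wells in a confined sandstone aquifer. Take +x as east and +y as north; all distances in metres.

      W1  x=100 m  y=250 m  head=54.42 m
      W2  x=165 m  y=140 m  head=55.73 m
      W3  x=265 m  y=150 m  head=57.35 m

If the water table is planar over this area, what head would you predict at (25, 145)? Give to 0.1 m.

Three-point gradient (reference W1): Δ to W2 = (65, -110, +1.31), Δ to W3 = (165, -100, +2.93).
∂h/∂x = +0.01642, ∂h/∂y = -0.002206 (det = 11650).
h(25, 145) = 54.42 + (+0.01642)·(-75) + (-0.002206)·(-105) = 54.42 -1.232 +0.232 = 53.420 m.

53.4 m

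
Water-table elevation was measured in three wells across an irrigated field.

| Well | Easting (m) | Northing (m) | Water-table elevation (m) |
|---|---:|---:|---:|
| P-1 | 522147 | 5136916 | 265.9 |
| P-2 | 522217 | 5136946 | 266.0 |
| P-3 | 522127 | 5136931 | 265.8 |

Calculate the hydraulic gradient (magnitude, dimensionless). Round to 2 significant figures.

0.0041

Three-point gradient (reference P-1): Δ to P-2 = (70, 30, +0.1), Δ to P-3 = (-20, 15, -0.1).
∂h/∂x = +0.002727, ∂h/∂y = -0.003030 (det = 1650).
|∇h| = √(0.002727² + -0.003030²) = 0.004076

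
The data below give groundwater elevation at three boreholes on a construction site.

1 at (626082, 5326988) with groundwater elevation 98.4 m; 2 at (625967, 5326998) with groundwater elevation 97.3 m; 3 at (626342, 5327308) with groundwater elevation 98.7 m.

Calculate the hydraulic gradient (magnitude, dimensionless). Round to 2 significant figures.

0.011

With h = a·x + b·y + c and 1 as origin, the differences give:
  (-115)·a + 10·b = -1.1
  260·a + 320·b = +0.3
Eliminate b (×320 and ×10, subtract): -39400·a = -355.00 → a = ∂h/∂x = +0.009010
Back-substitute: b = ∂h/∂y = -0.006383.
|∇h| = √(0.009010² + -0.006383²) = 0.01104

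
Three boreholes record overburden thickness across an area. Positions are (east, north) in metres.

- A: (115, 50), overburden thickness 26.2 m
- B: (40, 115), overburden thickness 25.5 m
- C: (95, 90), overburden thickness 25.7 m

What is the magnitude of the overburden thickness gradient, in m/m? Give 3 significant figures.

With d = a·x + b·y + c and A as origin, the differences give:
  (-75)·a + 65·b = -0.7
  (-20)·a + 40·b = -0.5
Eliminate b (×40 and ×65, subtract): -1700·a = 4.50 → a = ∂d/∂x = -0.002647
Back-substitute: b = ∂d/∂y = -0.01382.
|∇f| = √(-0.002647² + -0.01382²) = 0.01407 m/m

0.0141 m/m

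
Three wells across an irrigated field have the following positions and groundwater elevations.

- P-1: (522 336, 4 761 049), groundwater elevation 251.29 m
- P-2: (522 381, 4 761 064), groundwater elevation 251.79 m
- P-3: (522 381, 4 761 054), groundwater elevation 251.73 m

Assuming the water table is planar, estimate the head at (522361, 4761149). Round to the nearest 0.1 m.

With h = a·x + b·y + c and P-1 as origin, the differences give:
  45·a + 15·b = +0.50
  45·a + 5·b = +0.44
Eliminate b (×5 and ×15, subtract): -450·a = -4.100 → a = ∂h/∂x = +0.009111
Back-substitute: b = ∂h/∂y = +0.006000.
h(522361, 4761149) = 251.29 + (+0.009111)·(25) + (+0.006000)·(100) = 251.29 +0.228 +0.600 = 252.118 m.

252.1 m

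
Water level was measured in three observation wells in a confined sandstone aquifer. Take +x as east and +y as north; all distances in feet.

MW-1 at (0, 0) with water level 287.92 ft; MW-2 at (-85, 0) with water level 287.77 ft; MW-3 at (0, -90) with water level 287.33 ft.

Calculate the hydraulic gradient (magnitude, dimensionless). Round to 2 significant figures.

∂h/∂x = (287.77 − 287.92) / (-85 − 0) = +0.001765
∂h/∂y = (287.33 − 287.92) / (-90 − 0) = +0.006556
|∇h| = √(0.001765² + 0.006556²) = 0.006789

0.0068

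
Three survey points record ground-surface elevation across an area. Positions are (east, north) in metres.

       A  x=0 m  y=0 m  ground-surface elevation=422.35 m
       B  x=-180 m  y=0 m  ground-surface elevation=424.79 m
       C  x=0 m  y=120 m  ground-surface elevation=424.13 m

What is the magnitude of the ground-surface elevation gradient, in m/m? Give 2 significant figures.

0.020 m/m

∂z/∂x = (424.79 − 422.35) / (-180 − 0) = -0.01356
∂z/∂y = (424.13 − 422.35) / (120 − 0) = +0.01483
|∇f| = √(-0.01356² + 0.01483²) = 0.02009 m/m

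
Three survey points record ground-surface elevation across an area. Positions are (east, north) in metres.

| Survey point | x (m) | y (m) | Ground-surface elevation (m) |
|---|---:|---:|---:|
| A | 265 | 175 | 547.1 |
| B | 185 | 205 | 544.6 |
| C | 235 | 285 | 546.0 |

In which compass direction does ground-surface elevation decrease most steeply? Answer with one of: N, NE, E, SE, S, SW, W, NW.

W

With z = a·x + b·y + c and A as origin, the differences give:
  (-80)·a + 30·b = -2.5
  (-30)·a + 110·b = -1.1
Eliminate b (×110 and ×30, subtract): -7900·a = -242.00 → a = ∂z/∂x = +0.03063
Back-substitute: b = ∂z/∂y = -0.001646.
Steepest decrease is along −∇f = (-0.03063 E, +0.001646 N) → west.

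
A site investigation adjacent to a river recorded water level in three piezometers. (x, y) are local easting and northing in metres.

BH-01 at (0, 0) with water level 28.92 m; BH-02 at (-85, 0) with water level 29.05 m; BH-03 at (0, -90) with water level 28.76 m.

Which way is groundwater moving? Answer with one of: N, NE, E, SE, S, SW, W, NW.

∂h/∂x = (29.05 − 28.92) / (-85 − 0) = -0.001529
∂h/∂y = (28.76 − 28.92) / (-90 − 0) = +0.001778
Flow = −∇h = (+0.001529 east, -0.001778 north), which points southeast.

SE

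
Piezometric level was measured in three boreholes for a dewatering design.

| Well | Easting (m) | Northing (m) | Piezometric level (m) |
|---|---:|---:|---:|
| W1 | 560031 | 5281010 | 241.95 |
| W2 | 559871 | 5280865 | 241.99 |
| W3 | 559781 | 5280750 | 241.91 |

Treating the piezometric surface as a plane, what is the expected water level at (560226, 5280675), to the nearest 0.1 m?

240.3 m

With h = a·x + b·y + c and W1 as origin, the differences give:
  (-160)·a + (-145)·b = +0.04
  (-250)·a + (-260)·b = -0.04
Eliminate b (×(-260) and ×(-145), subtract): 5350·a = -16.200 → a = ∂h/∂x = -0.003028
Back-substitute: b = ∂h/∂y = +0.003065.
h(560226, 5280675) = 241.95 + (-0.003028)·(195) + (+0.003065)·(-335) = 241.95 -0.590 -1.027 = 240.333 m.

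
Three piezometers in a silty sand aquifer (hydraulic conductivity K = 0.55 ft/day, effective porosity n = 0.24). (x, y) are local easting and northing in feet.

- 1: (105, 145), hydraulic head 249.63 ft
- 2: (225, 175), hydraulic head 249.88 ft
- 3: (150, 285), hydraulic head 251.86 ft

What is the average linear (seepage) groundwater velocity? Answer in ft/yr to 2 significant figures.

Differences from 1: to 2 (Δx, Δy, Δh) = (120, 30, +0.25); to 3 = (45, 140, +2.23).
Determinant of the coordinate differences = 120·140 − 45·30 = 15450.
∂h/∂x = [(+0.25)·140 − (+2.23)·30] / 15450 = -0.002065
∂h/∂y = [120·(+2.23) − 45·(+0.25)] / 15450 = +0.01659
|∇h| = √(-0.002065² + 0.01659²) = 0.01672
Seepage velocity v = K·i/n = 0.55 × 0.01672 / 0.24 = 0.03832 ft/day = 14 ft/yr.

14 ft/yr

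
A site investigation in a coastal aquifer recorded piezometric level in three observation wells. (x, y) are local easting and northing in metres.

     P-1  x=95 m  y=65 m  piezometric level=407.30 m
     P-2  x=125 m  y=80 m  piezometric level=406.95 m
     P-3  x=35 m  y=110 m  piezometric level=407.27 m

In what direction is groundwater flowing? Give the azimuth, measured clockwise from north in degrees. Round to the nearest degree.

035°

With h = a·x + b·y + c and P-1 as origin, the differences give:
  30·a + 15·b = -0.35
  (-60)·a + 45·b = -0.03
Eliminate b (×45 and ×15, subtract): 2250·a = -15.300 → a = ∂h/∂x = -0.006800
Back-substitute: b = ∂h/∂y = -0.009733.
Flow direction (−∇h) has components (+0.006800 E, +0.009733 N).
Azimuth = atan2(E, N) = atan2(+0.006800, +0.009733) = 34.9° ≈ 035°.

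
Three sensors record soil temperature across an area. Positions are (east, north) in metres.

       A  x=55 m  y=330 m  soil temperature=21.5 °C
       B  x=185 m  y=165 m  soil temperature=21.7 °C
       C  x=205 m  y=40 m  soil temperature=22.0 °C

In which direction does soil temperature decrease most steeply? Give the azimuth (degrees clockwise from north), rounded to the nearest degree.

With T = a·x + b·y + c and A as origin, the differences give:
  130·a + (-165)·b = +0.2
  150·a + (-290)·b = +0.5
Eliminate b (×(-290) and ×(-165), subtract): -12950·a = 24.50 → a = ∂T/∂x = -0.001892
Back-substitute: b = ∂T/∂y = -0.002703.
Steepest decrease is along −∇f: components (+0.001892 E, +0.002703 N).
Azimuth = atan2(+0.001892, +0.002703) = 35.0° ≈ 035°.

035°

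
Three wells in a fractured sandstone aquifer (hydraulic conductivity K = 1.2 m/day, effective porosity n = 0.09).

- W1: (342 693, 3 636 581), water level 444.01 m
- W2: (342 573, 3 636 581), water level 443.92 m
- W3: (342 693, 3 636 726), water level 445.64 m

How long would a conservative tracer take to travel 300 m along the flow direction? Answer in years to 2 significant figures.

∂h/∂x = (443.92 − 444.01) / (342573 − 342693) = +0.0007500
∂h/∂y = (445.64 − 444.01) / (3636726 − 3636581) = +0.01124
|∇h| = √(0.0007500² + 0.01124²) = 0.01126
Seepage velocity v = K·i/n = 1.2 × 0.01126 / 0.09 = 0.1501 m/day.
t = 300 / 0.1501 = 1999 days = 5.47 years.

5.5 years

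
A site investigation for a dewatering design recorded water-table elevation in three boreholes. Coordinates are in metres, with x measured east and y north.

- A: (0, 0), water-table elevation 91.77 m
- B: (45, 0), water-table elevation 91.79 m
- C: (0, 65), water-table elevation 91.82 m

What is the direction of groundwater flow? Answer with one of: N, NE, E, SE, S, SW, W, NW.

∂h/∂x = (91.79 − 91.77) / (45 − 0) = +0.0004444
∂h/∂y = (91.82 − 91.77) / (65 − 0) = +0.0007692
Flow = −∇h = (-0.0004444 east, -0.0007692 north), which points southwest.

SW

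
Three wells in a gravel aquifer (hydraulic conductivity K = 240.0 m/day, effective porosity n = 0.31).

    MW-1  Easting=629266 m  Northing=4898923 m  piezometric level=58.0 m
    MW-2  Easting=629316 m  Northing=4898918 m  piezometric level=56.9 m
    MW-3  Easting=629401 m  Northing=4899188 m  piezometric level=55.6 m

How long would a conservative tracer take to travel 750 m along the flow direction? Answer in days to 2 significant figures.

With h = a·x + b·y + c and MW-1 as origin, the differences give:
  50·a + (-5)·b = -1.1
  135·a + 265·b = -2.4
Eliminate b (×265 and ×(-5), subtract): 13925·a = -303.50 → a = ∂h/∂x = -0.02180
Back-substitute: b = ∂h/∂y = +0.002047.
|∇h| = √(-0.02180² + 0.002047²) = 0.0219
Seepage velocity v = K·i/n = 240.0 × 0.0219 / 0.31 = 16.95 m/day.
t = 750 / 16.95 = 44.25 days.

44 days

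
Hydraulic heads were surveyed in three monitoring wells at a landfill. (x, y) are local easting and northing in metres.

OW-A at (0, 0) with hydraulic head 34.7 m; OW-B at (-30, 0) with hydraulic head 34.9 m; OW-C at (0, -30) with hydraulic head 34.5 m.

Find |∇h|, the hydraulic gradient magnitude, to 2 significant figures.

0.0094

∂h/∂x = (34.9 − 34.7) / (-30 − 0) = -0.006667
∂h/∂y = (34.5 − 34.7) / (-30 − 0) = +0.006667
|∇h| = √(-0.006667² + 0.006667²) = 0.009429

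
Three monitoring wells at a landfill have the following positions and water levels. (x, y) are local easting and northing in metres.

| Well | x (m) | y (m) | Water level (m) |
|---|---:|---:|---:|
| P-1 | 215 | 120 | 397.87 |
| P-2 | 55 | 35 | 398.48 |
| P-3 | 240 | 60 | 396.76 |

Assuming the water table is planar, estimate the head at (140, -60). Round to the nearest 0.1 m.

Taking P-1 as reference: P-2−P-1 = (-160, -85, +0.61); P-3−P-1 = (25, -60, -1.11).
Determinant of the coordinate differences = (-160)·(-60) − 25·(-85) = 11725.
∂h/∂x = [(+0.61)·(-60) − (-1.11)·(-85)] / 11725 = -0.01117
∂h/∂y = [(-160)·(-1.11) − 25·(+0.61)] / 11725 = +0.01385
h(140, -60) = 397.87 + (-0.01117)·(-75) + (+0.01385)·(-180) = 397.87 +0.838 -2.492 = 396.215 m.

396.2 m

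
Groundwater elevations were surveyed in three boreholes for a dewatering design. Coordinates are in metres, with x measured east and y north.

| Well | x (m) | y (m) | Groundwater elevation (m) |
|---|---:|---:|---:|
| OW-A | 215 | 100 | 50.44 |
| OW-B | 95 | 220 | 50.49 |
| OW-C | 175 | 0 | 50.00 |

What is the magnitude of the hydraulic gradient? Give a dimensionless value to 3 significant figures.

With h = a·x + b·y + c and OW-A as origin, the differences give:
  (-120)·a + 120·b = +0.05
  (-40)·a + (-100)·b = -0.44
Eliminate b (×(-100) and ×120, subtract): 16800·a = 47.800 → a = ∂h/∂x = +0.002845
Back-substitute: b = ∂h/∂y = +0.003262.
|∇h| = √(0.002845² + 0.003262²) = 0.004328

0.00433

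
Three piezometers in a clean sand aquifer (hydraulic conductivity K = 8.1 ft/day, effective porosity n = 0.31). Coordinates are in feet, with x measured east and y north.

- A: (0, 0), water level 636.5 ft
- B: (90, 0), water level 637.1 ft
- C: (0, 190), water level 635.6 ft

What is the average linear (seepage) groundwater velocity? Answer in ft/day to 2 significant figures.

0.21 ft/day

∂h/∂x = (637.1 − 636.5) / (90 − 0) = +0.006667
∂h/∂y = (635.6 − 636.5) / (190 − 0) = -0.004737
|∇h| = √(0.006667² + -0.004737²) = 0.008179
Seepage velocity v = K·i/n = 8.1 × 0.008179 / 0.31 = 0.2137 ft/day.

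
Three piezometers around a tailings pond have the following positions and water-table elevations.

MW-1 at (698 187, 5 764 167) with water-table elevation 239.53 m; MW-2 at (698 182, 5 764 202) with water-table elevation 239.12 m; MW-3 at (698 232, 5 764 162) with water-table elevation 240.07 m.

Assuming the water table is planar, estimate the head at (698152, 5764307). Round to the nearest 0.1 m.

Differences from MW-1: to MW-2 (Δx, Δy, Δh) = (-5, 35, -0.41); to MW-3 = (45, -5, +0.54).
Determinant of the coordinate differences = (-5)·(-5) − 45·35 = -1550.
∂h/∂x = [(-0.41)·(-5) − (+0.54)·35] / -1550 = +0.01087
∂h/∂y = [(-5)·(+0.54) − 45·(-0.41)] / -1550 = -0.01016
h(698152, 5764307) = 239.53 + (+0.01087)·(-35) + (-0.01016)·(140) = 239.53 -0.380 -1.423 = 237.727 m.

237.7 m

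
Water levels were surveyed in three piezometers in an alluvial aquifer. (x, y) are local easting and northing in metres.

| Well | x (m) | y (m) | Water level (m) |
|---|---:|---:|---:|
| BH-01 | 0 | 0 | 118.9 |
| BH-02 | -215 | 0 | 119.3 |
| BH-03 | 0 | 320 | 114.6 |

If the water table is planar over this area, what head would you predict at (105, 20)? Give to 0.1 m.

∂h/∂x = (119.3 − 118.9) / (-215 − 0) = -0.001860
∂h/∂y = (114.6 − 118.9) / (320 − 0) = -0.01344
h(105, 20) = 118.9 + (-0.001860)·(105) + (-0.01344)·(20) = 118.9 -0.195 -0.269 = 118.436 m.

118.4 m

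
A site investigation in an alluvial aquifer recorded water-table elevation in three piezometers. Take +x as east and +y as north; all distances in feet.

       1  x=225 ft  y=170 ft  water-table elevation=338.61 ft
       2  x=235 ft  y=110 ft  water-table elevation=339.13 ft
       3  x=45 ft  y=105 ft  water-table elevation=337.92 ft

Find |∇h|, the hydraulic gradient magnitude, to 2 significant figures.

Differences from 1: to 2 (Δx, Δy, Δh) = (10, -60, +0.52); to 3 = (-180, -65, -0.69).
Determinant of the coordinate differences = 10·(-65) − (-180)·(-60) = -11450.
∂h/∂x = [(+0.52)·(-65) − (-0.69)·(-60)] / -11450 = +0.006568
∂h/∂y = [10·(-0.69) − (-180)·(+0.52)] / -11450 = -0.007572
|∇h| = √(0.006568² + -0.007572²) = 0.01002

0.010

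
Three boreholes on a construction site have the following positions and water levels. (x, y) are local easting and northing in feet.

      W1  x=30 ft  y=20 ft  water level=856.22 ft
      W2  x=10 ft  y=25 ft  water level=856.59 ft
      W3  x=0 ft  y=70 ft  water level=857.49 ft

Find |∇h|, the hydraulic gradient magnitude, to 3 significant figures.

Differences from W1: to W2 (Δx, Δy, Δh) = (-20, 5, +0.37); to W3 = (-30, 50, +1.27).
Solve a·Δx + b·Δy = Δh: det = (-20)·50 − (-30)·5 = -850.
∂h/∂x = [(+0.37)·50 − (+1.27)·5] / -850 = -0.01429
∂h/∂y = [(-20)·(+1.27) − (-30)·(+0.37)] / -850 = +0.01682
|∇h| = √(-0.01429² + 0.01682²) = 0.02207

0.0221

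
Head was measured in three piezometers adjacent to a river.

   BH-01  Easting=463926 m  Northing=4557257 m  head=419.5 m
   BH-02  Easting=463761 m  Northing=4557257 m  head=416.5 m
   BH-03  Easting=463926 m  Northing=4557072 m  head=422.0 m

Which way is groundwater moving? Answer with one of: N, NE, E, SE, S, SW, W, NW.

NW

∂h/∂x = (416.5 − 419.5) / (463761 − 463926) = +0.01818
∂h/∂y = (422.0 − 419.5) / (4557072 − 4557257) = -0.01351
Flow = −∇h = (-0.01818 east, +0.01351 north), which points northwest.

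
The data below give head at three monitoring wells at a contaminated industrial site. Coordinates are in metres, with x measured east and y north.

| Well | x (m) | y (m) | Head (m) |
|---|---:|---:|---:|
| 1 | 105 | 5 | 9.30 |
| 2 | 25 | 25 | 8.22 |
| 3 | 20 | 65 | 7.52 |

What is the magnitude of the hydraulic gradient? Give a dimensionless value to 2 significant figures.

0.019

With h = a·x + b·y + c and 1 as origin, the differences give:
  (-80)·a + 20·b = -1.08
  (-85)·a + 60·b = -1.78
Eliminate b (×60 and ×20, subtract): -3100·a = -29.200 → a = ∂h/∂x = +0.009419
Back-substitute: b = ∂h/∂y = -0.01632.
|∇h| = √(0.009419² + -0.01632²) = 0.01884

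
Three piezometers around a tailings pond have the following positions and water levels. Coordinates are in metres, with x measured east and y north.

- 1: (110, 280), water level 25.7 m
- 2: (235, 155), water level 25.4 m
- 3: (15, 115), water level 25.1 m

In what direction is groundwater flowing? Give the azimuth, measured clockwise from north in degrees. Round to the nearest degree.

Differences from 1: to 2 (Δx, Δy, Δh) = (125, -125, -0.3); to 3 = (-95, -165, -0.6).
Determinant of the coordinate differences = 125·(-165) − (-95)·(-125) = -32500.
∂h/∂x = [(-0.3)·(-165) − (-0.6)·(-125)] / -32500 = +0.0007846
∂h/∂y = [125·(-0.6) − (-95)·(-0.3)] / -32500 = +0.003185
Flow direction (−∇h) has components (-0.0007846 E, -0.003185 N).
Azimuth = atan2(E, N) = atan2(-0.0007846, -0.003185) = 193.8° ≈ 194°.

194°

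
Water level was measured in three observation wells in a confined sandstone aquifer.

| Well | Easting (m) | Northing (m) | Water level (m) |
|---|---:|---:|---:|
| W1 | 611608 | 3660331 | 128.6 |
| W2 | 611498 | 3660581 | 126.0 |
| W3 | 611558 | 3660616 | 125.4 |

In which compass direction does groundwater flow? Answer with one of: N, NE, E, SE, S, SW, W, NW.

Taking W1 as reference: W2−W1 = (-110, 250, -2.6); W3−W1 = (-50, 285, -3.2).
Determinant of the coordinate differences = (-110)·285 − (-50)·250 = -18850.
∂h/∂x = [(-2.6)·285 − (-3.2)·250] / -18850 = -0.003130
∂h/∂y = [(-110)·(-3.2) − (-50)·(-2.6)] / -18850 = -0.01178
Flow = −∇h = (+0.003130 east, +0.01178 north), which points north.

N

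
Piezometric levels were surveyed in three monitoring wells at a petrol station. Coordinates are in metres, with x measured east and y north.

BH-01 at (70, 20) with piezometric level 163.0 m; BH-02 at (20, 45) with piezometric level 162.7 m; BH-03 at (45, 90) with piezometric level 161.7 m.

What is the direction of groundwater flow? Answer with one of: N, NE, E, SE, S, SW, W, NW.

N

Taking BH-01 as reference: BH-02−BH-01 = (-50, 25, -0.3); BH-03−BH-01 = (-25, 70, -1.3).
Determinant of the coordinate differences = (-50)·70 − (-25)·25 = -2875.
∂h/∂x = [(-0.3)·70 − (-1.3)·25] / -2875 = -0.004000
∂h/∂y = [(-50)·(-1.3) − (-25)·(-0.3)] / -2875 = -0.02000
Flow = −∇h = (+0.004000 east, +0.02000 north), which points north.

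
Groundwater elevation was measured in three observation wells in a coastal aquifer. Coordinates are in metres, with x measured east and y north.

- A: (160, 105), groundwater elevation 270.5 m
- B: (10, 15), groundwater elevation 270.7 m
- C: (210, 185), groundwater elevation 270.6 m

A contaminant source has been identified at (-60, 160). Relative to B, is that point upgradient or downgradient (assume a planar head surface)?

Differences from A: to B (Δx, Δy, Δh) = (-150, -90, +0.2); to C = (50, 80, +0.1).
Solve a·Δx + b·Δy = Δh: det = (-150)·80 − 50·(-90) = -7500.
∂h/∂x = [(+0.2)·80 − (+0.1)·(-90)] / -7500 = -0.003333
∂h/∂y = [(-150)·(+0.1) − 50·(+0.2)] / -7500 = +0.003333
Head at (-60, 160) = 270.5 + (-0.003333)·(-220) + (+0.003333)·(55) = 271.42 m.
That is higher than the 270.7 m at B, so the point is upgradient.

upgradient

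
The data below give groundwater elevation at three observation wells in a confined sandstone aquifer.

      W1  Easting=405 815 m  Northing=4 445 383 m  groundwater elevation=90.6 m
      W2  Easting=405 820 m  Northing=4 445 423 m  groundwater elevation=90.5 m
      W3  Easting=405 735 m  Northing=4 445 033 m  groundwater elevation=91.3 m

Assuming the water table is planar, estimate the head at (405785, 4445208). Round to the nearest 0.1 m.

With h = a·x + b·y + c and W1 as origin, the differences give:
  5·a + 40·b = -0.1
  (-80)·a + (-350)·b = +0.7
Eliminate b (×(-350) and ×40, subtract): 1450·a = 7.00 → a = ∂h/∂x = +0.004828
Back-substitute: b = ∂h/∂y = -0.003103.
h(405785, 4445208) = 90.6 + (+0.004828)·(-30) + (-0.003103)·(-175) = 90.6 -0.145 +0.543 = 90.998 m.

91.0 m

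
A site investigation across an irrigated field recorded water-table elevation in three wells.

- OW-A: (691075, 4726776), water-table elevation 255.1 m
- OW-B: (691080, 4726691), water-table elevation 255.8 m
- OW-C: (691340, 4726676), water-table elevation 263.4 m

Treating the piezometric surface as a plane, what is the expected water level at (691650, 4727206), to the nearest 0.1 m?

With h = a·x + b·y + c and OW-A as origin, the differences give:
  5·a + (-85)·b = +0.7
  265·a + (-100)·b = +8.3
Eliminate b (×(-100) and ×(-85), subtract): 22025·a = 635.50 → a = ∂h/∂x = +0.02885
Back-substitute: b = ∂h/∂y = -0.006538.
h(691650, 4727206) = 255.1 + (+0.02885)·(575) + (-0.006538)·(430) = 255.1 +16.591 -2.811 = 268.879 m.

268.9 m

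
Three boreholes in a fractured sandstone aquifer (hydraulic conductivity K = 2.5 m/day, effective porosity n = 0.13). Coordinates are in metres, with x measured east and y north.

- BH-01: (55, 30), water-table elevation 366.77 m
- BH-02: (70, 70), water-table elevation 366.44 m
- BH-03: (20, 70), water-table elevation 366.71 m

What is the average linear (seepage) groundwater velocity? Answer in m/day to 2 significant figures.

0.16 m/day

With h = a·x + b·y + c and BH-01 as origin, the differences give:
  15·a + 40·b = -0.33
  (-35)·a + 40·b = -0.06
Eliminate b (×40 and ×40, subtract): 2000·a = -10.800 → a = ∂h/∂x = -0.005400
Back-substitute: b = ∂h/∂y = -0.006225.
|∇h| = √(-0.005400² + -0.006225²) = 0.008241
Seepage velocity v = K·i/n = 2.5 × 0.008241 / 0.13 = 0.1585 m/day.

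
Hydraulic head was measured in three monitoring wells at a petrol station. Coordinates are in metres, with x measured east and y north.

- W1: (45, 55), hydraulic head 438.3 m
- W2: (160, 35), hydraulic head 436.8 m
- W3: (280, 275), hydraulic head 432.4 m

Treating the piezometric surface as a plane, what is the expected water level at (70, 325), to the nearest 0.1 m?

Taking W1 as reference: W2−W1 = (115, -20, -1.5); W3−W1 = (235, 220, -5.9).
Determinant of the coordinate differences = 115·220 − 235·(-20) = 30000.
∂h/∂x = [(-1.5)·220 − (-5.9)·(-20)] / 30000 = -0.01493
∂h/∂y = [115·(-5.9) − 235·(-1.5)] / 30000 = -0.01087
h(70, 325) = 438.3 + (-0.01493)·(25) + (-0.01087)·(270) = 438.3 -0.373 -2.934 = 434.993 m.

435.0 m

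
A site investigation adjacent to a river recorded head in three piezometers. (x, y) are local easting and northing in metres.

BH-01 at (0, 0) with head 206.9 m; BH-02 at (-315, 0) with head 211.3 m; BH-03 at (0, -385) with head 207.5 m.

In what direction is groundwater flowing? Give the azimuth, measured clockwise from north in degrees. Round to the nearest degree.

∂h/∂x = (211.3 − 206.9) / (-315 − 0) = -0.01397
∂h/∂y = (207.5 − 206.9) / (-385 − 0) = -0.001558
Flow direction (−∇h) has components (+0.01397 E, +0.001558 N).
Azimuth = atan2(E, N) = atan2(+0.01397, +0.001558) = 83.6° ≈ 084°.

084°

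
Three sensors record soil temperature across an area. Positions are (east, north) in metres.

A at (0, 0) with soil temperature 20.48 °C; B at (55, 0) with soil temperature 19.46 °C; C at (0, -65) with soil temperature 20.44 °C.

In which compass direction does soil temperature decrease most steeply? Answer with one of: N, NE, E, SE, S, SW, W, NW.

E

∂T/∂x = (19.46 − 20.48) / (55 − 0) = -0.01855
∂T/∂y = (20.44 − 20.48) / (-65 − 0) = +0.0006154
Steepest decrease is along −∇f = (+0.01855 E, -0.0006154 N) → east.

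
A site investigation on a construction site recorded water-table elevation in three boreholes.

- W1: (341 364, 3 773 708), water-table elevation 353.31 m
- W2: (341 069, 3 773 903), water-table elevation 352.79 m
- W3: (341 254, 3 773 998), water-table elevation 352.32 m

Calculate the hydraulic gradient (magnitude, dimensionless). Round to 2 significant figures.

0.0037

Differences from W1: to W2 (Δx, Δy, Δh) = (-295, 195, -0.52); to W3 = (-110, 290, -0.99).
Determinant of the coordinate differences = (-295)·290 − (-110)·195 = -64100.
∂h/∂x = [(-0.52)·290 − (-0.99)·195] / -64100 = -0.0006591
∂h/∂y = [(-295)·(-0.99) − (-110)·(-0.52)] / -64100 = -0.003664
|∇h| = √(-0.0006591² + -0.003664²) = 0.003723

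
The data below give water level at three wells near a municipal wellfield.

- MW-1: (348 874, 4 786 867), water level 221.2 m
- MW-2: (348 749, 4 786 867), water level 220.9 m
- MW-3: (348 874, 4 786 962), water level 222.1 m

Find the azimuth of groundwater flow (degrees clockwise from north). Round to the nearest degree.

∂h/∂x = (220.9 − 221.2) / (348749 − 348874) = +0.002400
∂h/∂y = (222.1 − 221.2) / (4786962 − 4786867) = +0.009474
Flow direction (−∇h) has components (-0.002400 E, -0.009474 N).
Azimuth = atan2(E, N) = atan2(-0.002400, -0.009474) = 194.2° ≈ 194°.

194°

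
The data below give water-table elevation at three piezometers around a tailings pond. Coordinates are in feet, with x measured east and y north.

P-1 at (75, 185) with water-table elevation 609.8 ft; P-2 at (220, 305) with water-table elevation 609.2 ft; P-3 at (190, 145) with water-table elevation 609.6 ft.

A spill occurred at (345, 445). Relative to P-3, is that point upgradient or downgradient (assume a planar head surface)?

downgradient

With h = a·x + b·y + c and P-1 as origin, the differences give:
  145·a + 120·b = -0.6
  115·a + (-40)·b = -0.2
Eliminate b (×(-40) and ×120, subtract): -19600·a = 48.00 → a = ∂h/∂x = -0.002449
Back-substitute: b = ∂h/∂y = -0.002041.
Head at (345, 445) = 609.8 + (-0.002449)·(270) + (-0.002041)·(260) = 608.61 ft.
That is lower than the 609.6 ft at P-3, so the point is downgradient.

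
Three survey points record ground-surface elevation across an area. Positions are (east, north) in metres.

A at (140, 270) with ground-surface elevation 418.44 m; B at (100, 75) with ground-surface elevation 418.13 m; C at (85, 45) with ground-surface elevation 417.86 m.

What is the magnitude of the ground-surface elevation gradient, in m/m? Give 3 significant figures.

0.0254 m/m

Differences from A: to B (Δx, Δy, Δh) = (-40, -195, -0.31); to C = (-55, -225, -0.58).
Determinant of the coordinate differences = (-40)·(-225) − (-55)·(-195) = -1725.
∂z/∂x = [(-0.31)·(-225) − (-0.58)·(-195)] / -1725 = +0.02513
∂z/∂y = [(-40)·(-0.58) − (-55)·(-0.31)] / -1725 = -0.003565
|∇f| = √(0.02513² + -0.003565²) = 0.02538 m/m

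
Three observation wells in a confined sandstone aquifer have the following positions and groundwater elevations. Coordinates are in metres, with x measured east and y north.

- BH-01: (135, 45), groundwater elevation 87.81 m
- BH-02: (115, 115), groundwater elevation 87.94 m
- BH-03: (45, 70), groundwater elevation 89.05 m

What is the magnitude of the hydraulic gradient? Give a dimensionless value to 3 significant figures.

Taking BH-01 as reference: BH-02−BH-01 = (-20, 70, +0.13); BH-03−BH-01 = (-90, 25, +1.24).
Determinant of the coordinate differences = (-20)·25 − (-90)·70 = 5800.
∂h/∂x = [(+0.13)·25 − (+1.24)·70] / 5800 = -0.01441
∂h/∂y = [(-20)·(+1.24) − (-90)·(+0.13)] / 5800 = -0.002259
|∇h| = √(-0.01441² + -0.002259²) = 0.01459

0.0146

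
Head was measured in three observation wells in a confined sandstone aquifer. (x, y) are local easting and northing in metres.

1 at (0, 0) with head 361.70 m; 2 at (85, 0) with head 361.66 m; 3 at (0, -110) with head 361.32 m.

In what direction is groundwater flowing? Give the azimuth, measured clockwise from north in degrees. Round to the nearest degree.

172°

∂h/∂x = (361.66 − 361.70) / (85 − 0) = -0.0004706
∂h/∂y = (361.32 − 361.70) / (-110 − 0) = +0.003455
Flow direction (−∇h) has components (+0.0004706 E, -0.003455 N).
Azimuth = atan2(E, N) = atan2(+0.0004706, -0.003455) = 172.2° ≈ 172°.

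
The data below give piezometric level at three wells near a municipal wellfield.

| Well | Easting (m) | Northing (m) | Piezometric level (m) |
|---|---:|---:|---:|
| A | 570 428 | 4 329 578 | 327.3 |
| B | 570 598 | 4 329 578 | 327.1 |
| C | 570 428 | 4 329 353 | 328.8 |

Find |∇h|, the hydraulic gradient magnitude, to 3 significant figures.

∂h/∂x = (327.1 − 327.3) / (570598 − 570428) = -0.001176
∂h/∂y = (328.8 − 327.3) / (4329353 − 4329578) = -0.006667
|∇h| = √(-0.001176² + -0.006667²) = 0.00677

0.00677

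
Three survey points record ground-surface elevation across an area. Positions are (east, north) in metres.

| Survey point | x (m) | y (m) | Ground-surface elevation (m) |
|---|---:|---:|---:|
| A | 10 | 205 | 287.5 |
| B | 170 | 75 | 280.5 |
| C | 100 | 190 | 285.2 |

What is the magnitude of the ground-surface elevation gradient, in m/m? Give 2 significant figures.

0.035 m/m

Differences from A: to B (Δx, Δy, Δh) = (160, -130, -7.0); to C = (90, -15, -2.3).
Determinant of the coordinate differences = 160·(-15) − 90·(-130) = 9300.
∂z/∂x = [(-7.0)·(-15) − (-2.3)·(-130)] / 9300 = -0.02086
∂z/∂y = [160·(-2.3) − 90·(-7.0)] / 9300 = +0.02817
|∇f| = √(-0.02086² + 0.02817²) = 0.03505 m/m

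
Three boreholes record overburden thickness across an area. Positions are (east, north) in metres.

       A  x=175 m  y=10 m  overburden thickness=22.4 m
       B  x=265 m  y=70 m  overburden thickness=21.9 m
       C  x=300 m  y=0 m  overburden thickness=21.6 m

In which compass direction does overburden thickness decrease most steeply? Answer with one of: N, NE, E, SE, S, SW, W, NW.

Differences from A: to B (Δx, Δy, Δh) = (90, 60, -0.5); to C = (125, -10, -0.8).
Determinant of the coordinate differences = 90·(-10) − 125·60 = -8400.
∂d/∂x = [(-0.5)·(-10) − (-0.8)·60] / -8400 = -0.006310
∂d/∂y = [90·(-0.8) − 125·(-0.5)] / -8400 = +0.001131
Steepest decrease is along −∇f = (+0.006310 E, -0.001131 N) → east.

E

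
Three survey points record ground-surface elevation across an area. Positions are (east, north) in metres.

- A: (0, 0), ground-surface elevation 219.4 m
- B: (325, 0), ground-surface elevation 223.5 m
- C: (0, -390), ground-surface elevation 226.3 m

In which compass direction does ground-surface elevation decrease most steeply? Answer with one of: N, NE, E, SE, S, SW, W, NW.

NW

∂z/∂x = (223.5 − 219.4) / (325 − 0) = +0.01262
∂z/∂y = (226.3 − 219.4) / (-390 − 0) = -0.01769
Steepest decrease is along −∇f = (-0.01262 E, +0.01769 N) → northwest.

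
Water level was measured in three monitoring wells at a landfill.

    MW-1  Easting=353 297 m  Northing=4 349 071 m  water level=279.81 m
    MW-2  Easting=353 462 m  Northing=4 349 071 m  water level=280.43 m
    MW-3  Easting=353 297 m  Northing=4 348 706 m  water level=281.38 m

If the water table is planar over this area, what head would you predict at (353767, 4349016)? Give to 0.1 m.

∂h/∂x = (280.43 − 279.81) / (353462 − 353297) = +0.003758
∂h/∂y = (281.38 − 279.81) / (4348706 − 4349071) = -0.004301
h(353767, 4349016) = 279.81 + (+0.003758)·(470) + (-0.004301)·(-55) = 279.81 +1.766 +0.237 = 281.813 m.

281.8 m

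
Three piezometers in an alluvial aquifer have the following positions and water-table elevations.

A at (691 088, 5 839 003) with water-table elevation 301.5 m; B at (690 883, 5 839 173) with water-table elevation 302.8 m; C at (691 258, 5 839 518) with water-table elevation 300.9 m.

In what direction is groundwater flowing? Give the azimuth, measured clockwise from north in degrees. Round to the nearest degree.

097°

With h = a·x + b·y + c and A as origin, the differences give:
  (-205)·a + 170·b = +1.3
  170·a + 515·b = -0.6
Eliminate b (×515 and ×170, subtract): -134475·a = 771.50 → a = ∂h/∂x = -0.005737
Back-substitute: b = ∂h/∂y = +0.0007288.
Flow direction (−∇h) has components (+0.005737 E, -0.0007288 N).
Azimuth = atan2(E, N) = atan2(+0.005737, -0.0007288) = 97.2° ≈ 097°.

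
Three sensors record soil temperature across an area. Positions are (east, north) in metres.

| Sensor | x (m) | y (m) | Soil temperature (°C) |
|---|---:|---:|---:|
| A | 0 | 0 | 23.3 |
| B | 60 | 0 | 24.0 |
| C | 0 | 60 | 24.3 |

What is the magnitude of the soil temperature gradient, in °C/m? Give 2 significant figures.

0.020 °C/m

∂T/∂x = (24.0 − 23.3) / (60 − 0) = +0.01167
∂T/∂y = (24.3 − 23.3) / (60 − 0) = +0.01667
|∇f| = √(0.01167² + 0.01667²) = 0.02035 °C/m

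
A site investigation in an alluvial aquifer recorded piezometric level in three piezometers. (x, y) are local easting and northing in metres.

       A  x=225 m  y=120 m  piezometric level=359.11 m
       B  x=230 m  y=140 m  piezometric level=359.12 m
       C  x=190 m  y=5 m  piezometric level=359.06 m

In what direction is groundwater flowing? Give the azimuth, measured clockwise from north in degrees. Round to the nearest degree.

124°

Taking A as reference: B−A = (5, 20, +0.01); C−A = (-35, -115, -0.05).
Determinant of the coordinate differences = 5·(-115) − (-35)·20 = 125.
∂h/∂x = [(+0.01)·(-115) − (-0.05)·20] / 125 = -0.001200
∂h/∂y = [5·(-0.05) − (-35)·(+0.01)] / 125 = +0.0008000
Flow direction (−∇h) has components (+0.001200 E, -0.0008000 N).
Azimuth = atan2(E, N) = atan2(+0.001200, -0.0008000) = 123.7° ≈ 124°.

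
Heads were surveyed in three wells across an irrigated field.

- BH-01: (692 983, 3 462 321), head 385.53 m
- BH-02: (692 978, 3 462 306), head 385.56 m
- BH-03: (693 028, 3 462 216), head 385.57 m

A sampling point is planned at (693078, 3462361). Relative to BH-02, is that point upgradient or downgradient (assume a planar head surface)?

With h = a·x + b·y + c and BH-01 as origin, the differences give:
  (-5)·a + (-15)·b = +0.03
  45·a + (-105)·b = +0.04
Eliminate b (×(-105) and ×(-15), subtract): 1200·a = -2.550 → a = ∂h/∂x = -0.002125
Back-substitute: b = ∂h/∂y = -0.001292.
Head at (693078, 3462361) = 385.53 + (-0.002125)·(95) + (-0.001292)·(40) = 385.28 m.
That is lower than the 385.56 m at BH-02, so the point is downgradient.

downgradient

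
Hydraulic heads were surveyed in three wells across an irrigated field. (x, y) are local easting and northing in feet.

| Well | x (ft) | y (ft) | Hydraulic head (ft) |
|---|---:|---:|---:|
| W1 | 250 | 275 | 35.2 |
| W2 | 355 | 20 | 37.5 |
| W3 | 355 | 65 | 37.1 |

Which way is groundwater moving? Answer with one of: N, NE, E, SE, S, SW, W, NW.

N

Differences from W1: to W2 (Δx, Δy, Δh) = (105, -255, +2.3); to W3 = (105, -210, +1.9).
Solve a·Δx + b·Δy = Δh: det = 105·(-210) − 105·(-255) = 4725.
∂h/∂x = [(+2.3)·(-210) − (+1.9)·(-255)] / 4725 = +0.0003175
∂h/∂y = [105·(+1.9) − 105·(+2.3)] / 4725 = -0.008889
Flow = −∇h = (-0.0003175 east, +0.008889 north), which points north.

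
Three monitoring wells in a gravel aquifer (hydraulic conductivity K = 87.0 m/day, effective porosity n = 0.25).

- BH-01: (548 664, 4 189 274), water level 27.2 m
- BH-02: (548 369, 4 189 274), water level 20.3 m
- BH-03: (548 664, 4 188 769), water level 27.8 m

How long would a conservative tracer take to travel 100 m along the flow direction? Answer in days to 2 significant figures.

12 days

∂h/∂x = (20.3 − 27.2) / (548369 − 548664) = +0.02339
∂h/∂y = (27.8 − 27.2) / (4188769 − 4189274) = -0.001188
|∇h| = √(0.02339² + -0.001188²) = 0.02342
Seepage velocity v = K·i/n = 87.0 × 0.02342 / 0.25 = 8.15 m/day.
t = 100 / 8.15 = 12.27 days.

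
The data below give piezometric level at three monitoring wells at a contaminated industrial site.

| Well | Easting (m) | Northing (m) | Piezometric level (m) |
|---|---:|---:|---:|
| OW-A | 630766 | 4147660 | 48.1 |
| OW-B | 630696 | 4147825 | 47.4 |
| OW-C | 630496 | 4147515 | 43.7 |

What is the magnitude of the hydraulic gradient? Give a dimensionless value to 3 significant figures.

With h = a·x + b·y + c and OW-A as origin, the differences give:
  (-70)·a + 165·b = -0.7
  (-270)·a + (-145)·b = -4.4
Eliminate b (×(-145) and ×165, subtract): 54700·a = 827.50 → a = ∂h/∂x = +0.01513
Back-substitute: b = ∂h/∂y = +0.002176.
|∇h| = √(0.01513² + 0.002176²) = 0.01529

0.0153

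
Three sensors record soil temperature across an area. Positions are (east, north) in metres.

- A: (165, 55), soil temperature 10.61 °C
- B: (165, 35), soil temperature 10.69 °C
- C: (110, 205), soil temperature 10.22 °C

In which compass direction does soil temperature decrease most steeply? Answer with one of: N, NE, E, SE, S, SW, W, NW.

NE

Taking A as reference: B−A = (0, -20, +0.08); C−A = (-55, 150, -0.39).
Determinant of the coordinate differences = 0·150 − (-55)·(-20) = -1100.
∂T/∂x = [(+0.08)·150 − (-0.39)·(-20)] / -1100 = -0.003818
∂T/∂y = [0·(-0.39) − (-55)·(+0.08)] / -1100 = -0.004000
Steepest decrease is along −∇f = (+0.003818 E, +0.004000 N) → northeast.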